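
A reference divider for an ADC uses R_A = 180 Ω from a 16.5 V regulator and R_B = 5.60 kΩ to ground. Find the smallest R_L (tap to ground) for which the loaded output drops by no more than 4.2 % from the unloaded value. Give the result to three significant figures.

Output resistance R_th = R_A‖R_B = (180 × 5600)/5780 = 174.4 Ω.
The fractional drop is R_th/(R_th + R_L); requiring this ≤ 0.0420 gives R_L ≥ R_th(1/0.0420 − 1) = 174.4 × 22.81 = 3.98 kΩ.

R_L(min) ≈ 3.98 kΩ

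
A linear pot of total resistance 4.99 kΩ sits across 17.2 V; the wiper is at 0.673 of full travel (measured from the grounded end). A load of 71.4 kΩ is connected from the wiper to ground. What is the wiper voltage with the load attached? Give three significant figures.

V ≈ 11.4 V

The wiper splits the pot into (1−α)R = 1.632 kΩ above and αR = 3.358 kΩ below.
Lower section ‖ load = 3.207 kΩ.
V_wiper = 17.2 × 3.207/(1.632 + 3.207) = 11.4 V.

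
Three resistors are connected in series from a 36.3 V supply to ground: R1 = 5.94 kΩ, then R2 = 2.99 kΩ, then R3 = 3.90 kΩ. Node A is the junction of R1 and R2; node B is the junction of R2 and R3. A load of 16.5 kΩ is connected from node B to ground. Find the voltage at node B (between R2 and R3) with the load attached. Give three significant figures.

At node B, R3 is in parallel with the load: R3‖R_L = 3.154 kΩ.
Below node A the resistance is R2 + (R3‖R_L) = 6.144 kΩ, so V_A = 36.3 × 6.144/12.08 = 18.46 V.
Then V_B = V_A × (R3‖R_L)/(R2 + R3‖R_L) = 18.46 × 3.154/6.144 = 9.48 V.

V ≈ 9.48 V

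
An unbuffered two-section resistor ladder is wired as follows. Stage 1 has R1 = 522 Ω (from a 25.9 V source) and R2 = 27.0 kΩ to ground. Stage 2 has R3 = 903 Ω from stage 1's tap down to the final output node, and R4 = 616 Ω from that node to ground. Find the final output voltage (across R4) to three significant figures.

V_out ≈ 7.71 V

Stage 2 presents R3+R4 = 1519 Ω as a load on stage 1's tap.
Stage 1's lower leg becomes R2‖(R3+R4) = 1438 Ω, so V_mid = 25.9 × 1438/1960 = 19.00 V.
Stage 2 is itself unloaded: V_out = V_mid × R4/(R3+R4) = 19.00 × 616/1519 = 7.71 V.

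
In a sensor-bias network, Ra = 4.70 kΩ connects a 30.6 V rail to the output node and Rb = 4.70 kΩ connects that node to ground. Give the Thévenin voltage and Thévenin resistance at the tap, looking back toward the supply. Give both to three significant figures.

V_th is the open-circuit tap voltage: 30.6 × 4.70/(4.70 + 4.70) = 15.3 V.
With the supply zeroed, Ra and Rb appear in parallel from the tap: R_th = Ra‖Rb = (4.70 × 4.70)/9.400 = 2.35 kΩ.

V_th = 15.3 V, R_th = 2.35 kΩ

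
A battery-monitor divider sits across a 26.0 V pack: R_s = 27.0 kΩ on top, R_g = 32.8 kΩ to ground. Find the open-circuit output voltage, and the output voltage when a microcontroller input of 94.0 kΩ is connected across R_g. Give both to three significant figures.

Open-circuit: V = 26.0 × 32.8/(27.0 + 32.8) = 14.3 V.
With the load, R_g becomes R_g‖R_L = 24.32 kΩ, so V = 26.0 × 24.32/51.32 = 12.3 V.

Unloaded: 14.3 V; loaded: 12.3 V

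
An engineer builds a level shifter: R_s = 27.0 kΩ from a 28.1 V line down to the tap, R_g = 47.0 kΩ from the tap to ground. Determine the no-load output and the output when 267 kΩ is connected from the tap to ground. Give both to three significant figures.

Unloaded: 17.8 V; loaded: 16.8 V

Open-circuit: V = 28.1 × 47.0/(27.0 + 47.0) = 17.8 V.
With the load, R_g becomes R_g‖R_L = 39.96 kΩ, so V = 28.1 × 39.96/66.96 = 16.8 V.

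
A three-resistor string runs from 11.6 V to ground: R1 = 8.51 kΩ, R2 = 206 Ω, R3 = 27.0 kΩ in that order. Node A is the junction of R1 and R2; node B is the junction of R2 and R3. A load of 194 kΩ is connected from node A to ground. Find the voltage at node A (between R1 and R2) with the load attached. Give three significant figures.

Below node A the series string R2+R3 = 27210 Ω sits in parallel with the 194000 Ω load: 23860 Ω.
V_A = 11.6 × 23860/(8510 + 23860) = 8.55 V.

V ≈ 8.55 V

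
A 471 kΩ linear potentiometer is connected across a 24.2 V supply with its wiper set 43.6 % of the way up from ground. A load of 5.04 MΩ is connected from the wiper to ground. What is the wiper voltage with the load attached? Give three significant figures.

V ≈ 10.3 V

The wiper splits the pot into (1−α)R = 265.6 kΩ above and αR = 205.4 kΩ below.
Lower section ‖ load = 197.3 kΩ.
V_wiper = 24.2 × 197.3/(265.6 + 197.3) = 10.3 V.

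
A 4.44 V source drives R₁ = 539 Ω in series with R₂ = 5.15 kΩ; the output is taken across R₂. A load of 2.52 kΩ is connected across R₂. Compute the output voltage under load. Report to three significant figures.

The load sits in parallel with R₂: R₂‖R_L = (5150 × 2520) / (5150 + 2520) = 1692 Ω.
V_out = 4.44 × 1692 / (539 + 1692) = 4.44 × 1692/2231 = 3.37 V.

V_out ≈ 3.37 V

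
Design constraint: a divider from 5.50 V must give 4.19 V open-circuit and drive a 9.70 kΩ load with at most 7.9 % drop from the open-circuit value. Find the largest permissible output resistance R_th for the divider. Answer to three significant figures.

R_th ≤ 832 Ω

Loading drop = R_th/(R_th + R_L) ≤ 0.0790, so R_th ≤ R_L · ε/(1−ε) = 9.70 kΩ × 0.0790/0.9210 = 832 Ω.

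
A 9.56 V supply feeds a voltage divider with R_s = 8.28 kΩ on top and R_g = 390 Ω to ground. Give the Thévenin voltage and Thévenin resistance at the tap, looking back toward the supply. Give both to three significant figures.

V_th = 0.430 V, R_th = 372 Ω

V_th is the open-circuit tap voltage: 9.56 × 390/(8280 + 390) = 0.430 V.
With the supply zeroed, R_s and R_g appear in parallel from the tap: R_th = R_s‖R_g = (8280 × 390)/8670 = 372 Ω.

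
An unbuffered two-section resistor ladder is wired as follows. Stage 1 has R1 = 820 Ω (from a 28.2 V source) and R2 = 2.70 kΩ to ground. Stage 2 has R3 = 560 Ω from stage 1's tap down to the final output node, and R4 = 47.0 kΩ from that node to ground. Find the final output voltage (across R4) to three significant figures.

Stage 2 presents R3+R4 = 47560 Ω as a load on stage 1's tap.
Stage 1's lower leg becomes R2‖(R3+R4) = 2555 Ω, so V_mid = 28.2 × 2555/3375 = 21.35 V.
Stage 2 is itself unloaded: V_out = V_mid × R4/(R3+R4) = 21.35 × 47000/47560 = 21.1 V.

V_out ≈ 21.1 V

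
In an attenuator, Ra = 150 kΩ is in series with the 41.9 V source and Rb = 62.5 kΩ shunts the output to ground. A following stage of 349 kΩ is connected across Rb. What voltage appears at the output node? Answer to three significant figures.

The load sits in parallel with Rb: Rb‖R_L = (62.5 × 349) / (62.5 + 349) = 53.01 kΩ.
V_out = 41.9 × 53.01 / (150 + 53.01) = 41.9 × 53.01/203.0 = 10.9 V.

V_out ≈ 10.9 V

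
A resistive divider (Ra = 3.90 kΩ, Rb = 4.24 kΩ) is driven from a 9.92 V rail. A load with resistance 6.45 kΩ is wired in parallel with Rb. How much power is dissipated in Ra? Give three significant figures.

Total resistance from the source is Ra + (Rb‖R_L) = 6.458 kΩ, so I = 9.92/6.458 kΩ = 1.536 mA.
P = I²·Ra = (1.536 mA)² × 3.90 kΩ = 9.20 mW.

P ≈ 9.20 mW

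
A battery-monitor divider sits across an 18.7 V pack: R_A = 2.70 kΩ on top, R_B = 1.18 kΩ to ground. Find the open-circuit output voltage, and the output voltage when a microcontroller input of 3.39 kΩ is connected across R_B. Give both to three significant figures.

Unloaded: 5.69 V; loaded: 4.58 V

Open-circuit: V = 18.7 × 1.18/(2.70 + 1.18) = 5.69 V.
With the load, R_B becomes R_B‖R_L = 0.8753 kΩ, so V = 18.7 × 0.8753/3.575 = 4.58 V.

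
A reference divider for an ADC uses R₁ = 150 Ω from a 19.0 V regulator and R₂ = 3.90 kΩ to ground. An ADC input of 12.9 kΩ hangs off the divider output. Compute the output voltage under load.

The load sits in parallel with R₂: R₂‖R_L = (3900 × 12900) / (3900 + 12900) = 2995 Ω.
V_out = 19.0 × 2995 / (150 + 2995) = 19.0 × 2995/3145 = 18.1 V.

V_out ≈ 18.1 V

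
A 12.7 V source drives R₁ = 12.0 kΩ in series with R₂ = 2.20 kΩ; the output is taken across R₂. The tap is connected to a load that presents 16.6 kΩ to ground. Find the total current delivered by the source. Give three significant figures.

I ≈ 0.911 mA

R₂‖R_L = 1.943 kΩ, so the source sees R₁ + R₂‖R_L = 13.94 kΩ.
I = 12.7 V / 13.94 kΩ = 0.911 mA.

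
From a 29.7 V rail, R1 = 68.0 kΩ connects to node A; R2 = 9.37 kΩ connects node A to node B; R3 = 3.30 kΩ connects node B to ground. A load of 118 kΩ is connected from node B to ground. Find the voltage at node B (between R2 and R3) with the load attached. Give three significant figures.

At node B, R3 is in parallel with the load: R3‖R_L = 3.210 kΩ.
Below node A the resistance is R2 + (R3‖R_L) = 12.58 kΩ, so V_A = 29.7 × 12.58/80.58 = 4.637 V.
Then V_B = V_A × (R3‖R_L)/(R2 + R3‖R_L) = 4.637 × 3.210/12.58 = 1.18 V.

V ≈ 1.18 V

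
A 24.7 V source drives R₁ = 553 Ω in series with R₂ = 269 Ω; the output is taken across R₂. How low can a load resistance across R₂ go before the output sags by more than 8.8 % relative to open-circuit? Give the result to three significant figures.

Output resistance R_th = R₁‖R₂ = (553 × 269)/822.0 = 181.0 Ω.
The fractional drop is R_th/(R_th + R_L); requiring this ≤ 0.0880 gives R_L ≥ R_th(1/0.0880 − 1) = 181.0 × 10.36 = 1.88 kΩ.

R_L(min) ≈ 1.88 kΩ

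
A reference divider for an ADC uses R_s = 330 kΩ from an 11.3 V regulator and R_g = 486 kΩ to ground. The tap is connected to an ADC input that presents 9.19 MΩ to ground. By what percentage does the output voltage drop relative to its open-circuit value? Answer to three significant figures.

2.09 %

The divider's output (Thévenin) resistance is R_s‖R_g = 196.5 kΩ.
Fractional drop under load = R_th/(R_th + R_L) = 196.5 / (196.5 + 9190) = 0.02094.
So the output falls by 2.09 %.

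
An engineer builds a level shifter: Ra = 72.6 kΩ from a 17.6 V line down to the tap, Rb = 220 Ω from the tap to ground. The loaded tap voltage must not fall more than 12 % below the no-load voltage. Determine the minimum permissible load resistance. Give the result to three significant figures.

R_L(min) ≈ 1.61 kΩ

Output resistance R_th = Ra‖Rb = (72600 × 220)/72820 = 219.3 Ω.
The fractional drop is R_th/(R_th + R_L); requiring this ≤ 0.120 gives R_L ≥ R_th(1/0.120 − 1) = 219.3 × 7.333 = 1.61 kΩ.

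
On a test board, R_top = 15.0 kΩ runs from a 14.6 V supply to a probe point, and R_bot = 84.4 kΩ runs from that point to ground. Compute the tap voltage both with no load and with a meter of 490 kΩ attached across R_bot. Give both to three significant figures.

Unloaded: 12.4 V; loaded: 12.1 V

Open-circuit: V = 14.6 × 84.4/(15.0 + 84.4) = 12.4 V.
With the load, R_bot becomes R_bot‖R_L = 72.00 kΩ, so V = 14.6 × 72.00/87.00 = 12.1 V.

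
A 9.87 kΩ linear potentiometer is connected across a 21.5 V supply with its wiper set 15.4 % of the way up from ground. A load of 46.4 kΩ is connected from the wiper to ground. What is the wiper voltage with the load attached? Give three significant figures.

V ≈ 3.22 V

The wiper splits the pot into (1−α)R = 8.350 kΩ above and αR = 1.520 kΩ below.
Lower section ‖ load = 1.472 kΩ.
V_wiper = 21.5 × 1.472/(8.350 + 1.472) = 3.22 V.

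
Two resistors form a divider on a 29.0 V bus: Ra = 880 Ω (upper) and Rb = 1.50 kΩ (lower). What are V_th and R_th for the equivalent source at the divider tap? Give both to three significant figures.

V_th is the open-circuit tap voltage: 29.0 × 1500/(880 + 1500) = 18.3 V.
With the supply zeroed, Ra and Rb appear in parallel from the tap: R_th = Ra‖Rb = (880 × 1500)/2380 = 555 Ω.

V_th = 18.3 V, R_th = 555 Ω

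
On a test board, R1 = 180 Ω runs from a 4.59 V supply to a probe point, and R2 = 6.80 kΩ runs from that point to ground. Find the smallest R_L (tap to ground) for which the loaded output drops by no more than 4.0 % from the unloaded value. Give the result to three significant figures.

Output resistance R_th = R1‖R2 = (180 × 6800)/6980 = 175.4 Ω.
The fractional drop is R_th/(R_th + R_L); requiring this ≤ 0.0400 gives R_L ≥ R_th(1/0.0400 − 1) = 175.4 × 24.00 = 4.21 kΩ.

R_L(min) ≈ 4.21 kΩ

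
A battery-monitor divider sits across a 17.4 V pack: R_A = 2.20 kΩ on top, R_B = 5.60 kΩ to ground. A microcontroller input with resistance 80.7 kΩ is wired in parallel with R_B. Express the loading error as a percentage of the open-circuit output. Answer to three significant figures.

1.92 %

The divider's output (Thévenin) resistance is R_A‖R_B = 1.579 kΩ.
Fractional drop under load = R_th/(R_th + R_L) = 1.579 / (1.579 + 80.7) = 0.01920.
So the output falls by 1.92 %.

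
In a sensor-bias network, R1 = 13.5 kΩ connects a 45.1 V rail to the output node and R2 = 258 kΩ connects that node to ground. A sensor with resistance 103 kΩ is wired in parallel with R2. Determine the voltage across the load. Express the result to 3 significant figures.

V_out ≈ 38.1 V

The load sits in parallel with R2: R2‖R_L = (258 × 103) / (258 + 103) = 73.61 kΩ.
V_out = 45.1 × 73.61 / (13.5 + 73.61) = 45.1 × 73.61/87.11 = 38.1 V.
(Unloaded it would have been 42.9 V.)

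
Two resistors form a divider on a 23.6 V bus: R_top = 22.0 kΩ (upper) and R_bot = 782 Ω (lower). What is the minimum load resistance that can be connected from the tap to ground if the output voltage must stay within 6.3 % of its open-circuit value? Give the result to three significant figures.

R_L(min) ≈ 11.2 kΩ

Output resistance R_th = R_top‖R_bot = (22000 × 782)/22780 = 755.2 Ω.
The fractional drop is R_th/(R_th + R_L); requiring this ≤ 0.0630 gives R_L ≥ R_th(1/0.0630 − 1) = 755.2 × 14.87 = 11.2 kΩ.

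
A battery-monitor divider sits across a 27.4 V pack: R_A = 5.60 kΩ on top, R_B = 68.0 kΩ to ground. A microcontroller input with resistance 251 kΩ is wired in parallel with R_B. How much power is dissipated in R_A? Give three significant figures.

Total resistance from the source is R_A + (R_B‖R_L) = 59.10 kΩ, so I = 27.4/59.10 kΩ = 0.4636 mA.
P = I²·R_A = (0.4636 mA)² × 5.60 kΩ = 1.20 mW.

P ≈ 1.20 mW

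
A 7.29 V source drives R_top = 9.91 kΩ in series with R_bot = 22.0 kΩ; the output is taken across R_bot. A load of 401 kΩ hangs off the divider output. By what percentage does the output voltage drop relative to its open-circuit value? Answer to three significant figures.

1.68 %

The divider's output (Thévenin) resistance is R_top‖R_bot = 6.832 kΩ.
Fractional drop under load = R_th/(R_th + R_L) = 6.832 / (6.832 + 401) = 0.01675.
So the output falls by 1.68 %.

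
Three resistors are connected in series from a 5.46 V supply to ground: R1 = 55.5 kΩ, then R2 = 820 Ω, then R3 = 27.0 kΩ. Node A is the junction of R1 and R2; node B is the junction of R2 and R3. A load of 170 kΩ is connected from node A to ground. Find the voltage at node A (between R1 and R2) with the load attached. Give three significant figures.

V ≈ 1.64 V

Below node A the series string R2+R3 = 27820 Ω sits in parallel with the 170000 Ω load: 23910 Ω.
V_A = 5.46 × 23910/(55500 + 23910) = 1.64 V.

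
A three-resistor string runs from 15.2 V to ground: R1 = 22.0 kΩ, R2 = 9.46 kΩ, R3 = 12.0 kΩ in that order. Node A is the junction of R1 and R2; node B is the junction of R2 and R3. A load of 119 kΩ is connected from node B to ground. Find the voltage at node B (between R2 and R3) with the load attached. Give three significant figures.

At node B, R3 is in parallel with the load: R3‖R_L = 10.90 kΩ.
Below node A the resistance is R2 + (R3‖R_L) = 20.36 kΩ, so V_A = 15.2 × 20.36/42.36 = 7.306 V.
Then V_B = V_A × (R3‖R_L)/(R2 + R3‖R_L) = 7.306 × 10.90/20.36 = 3.91 V.

V ≈ 3.91 V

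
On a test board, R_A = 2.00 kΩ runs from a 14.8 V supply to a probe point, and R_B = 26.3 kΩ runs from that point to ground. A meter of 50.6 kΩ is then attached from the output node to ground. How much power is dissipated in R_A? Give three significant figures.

P ≈ 1.18 mW

Total resistance from the source is R_A + (R_B‖R_L) = 19.31 kΩ, so I = 14.8/19.31 kΩ = 0.7666 mA.
P = I²·R_A = (0.7666 mA)² × 2.00 kΩ = 1.18 mW.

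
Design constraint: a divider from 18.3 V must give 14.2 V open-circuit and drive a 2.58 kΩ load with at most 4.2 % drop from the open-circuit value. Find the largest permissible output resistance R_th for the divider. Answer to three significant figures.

R_th ≤ 113 Ω

Loading drop = R_th/(R_th + R_L) ≤ 0.0420, so R_th ≤ R_L · ε/(1−ε) = 2.58 kΩ × 0.0420/0.9580 = 113 Ω.
(Any R1, R2 with R2/(R1+R2) = 0.776 and R1‖R2 ≤ 113 Ω will meet the spec.)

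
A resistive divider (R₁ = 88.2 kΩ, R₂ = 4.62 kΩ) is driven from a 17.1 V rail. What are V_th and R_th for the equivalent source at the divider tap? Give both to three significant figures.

V_th is the open-circuit tap voltage: 17.1 × 4.62/(88.2 + 4.62) = 0.851 V.
With the supply zeroed, R₁ and R₂ appear in parallel from the tap: R_th = R₁‖R₂ = (88.2 × 4.62)/92.82 = 4.39 kΩ.

V_th = 0.851 V, R_th = 4.39 kΩ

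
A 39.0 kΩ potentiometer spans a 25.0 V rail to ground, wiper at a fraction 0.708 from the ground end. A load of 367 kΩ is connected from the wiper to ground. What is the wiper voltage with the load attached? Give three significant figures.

The wiper splits the pot into (1−α)R = 11.39 kΩ above and αR = 27.61 kΩ below.
Lower section ‖ load = 25.68 kΩ.
V_wiper = 25.0 × 25.68/(11.39 + 25.68) = 17.3 V.

V ≈ 17.3 V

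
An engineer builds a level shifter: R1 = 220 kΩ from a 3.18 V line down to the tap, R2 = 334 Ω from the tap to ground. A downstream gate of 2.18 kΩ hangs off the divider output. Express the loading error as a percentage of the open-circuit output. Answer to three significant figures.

13.3 %

The divider's output (Thévenin) resistance is R1‖R2 = 333.5 Ω.
Fractional drop under load = R_th/(R_th + R_L) = 333.5 / (333.5 + 2180) = 0.1327.
So the output falls by 13.3 %.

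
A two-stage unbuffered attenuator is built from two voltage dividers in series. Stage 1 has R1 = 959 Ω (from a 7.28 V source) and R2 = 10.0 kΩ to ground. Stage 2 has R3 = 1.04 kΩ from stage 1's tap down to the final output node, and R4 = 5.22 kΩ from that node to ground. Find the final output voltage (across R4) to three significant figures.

Stage 2 presents R3+R4 = 6260 Ω as a load on stage 1's tap.
Stage 1's lower leg becomes R2‖(R3+R4) = 3850 Ω, so V_mid = 7.28 × 3850/4809 = 5.828 V.
Stage 2 is itself unloaded: V_out = V_mid × R4/(R3+R4) = 5.828 × 5220/6260 = 4.86 V.

V_out ≈ 4.86 V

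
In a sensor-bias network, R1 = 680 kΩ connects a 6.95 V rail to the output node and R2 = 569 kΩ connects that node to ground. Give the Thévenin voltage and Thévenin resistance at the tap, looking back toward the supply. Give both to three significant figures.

V_th is the open-circuit tap voltage: 6.95 × 569/(680 + 569) = 3.17 V.
With the supply zeroed, R1 and R2 appear in parallel from the tap: R_th = R1‖R2 = (680 × 569)/1249 = 310 kΩ.

V_th = 3.17 V, R_th = 310 kΩ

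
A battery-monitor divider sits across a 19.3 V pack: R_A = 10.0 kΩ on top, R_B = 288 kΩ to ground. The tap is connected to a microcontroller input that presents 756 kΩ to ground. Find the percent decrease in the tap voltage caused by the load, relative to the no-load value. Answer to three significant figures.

The divider's output (Thévenin) resistance is R_A‖R_B = 9.664 kΩ.
Fractional drop under load = R_th/(R_th + R_L) = 9.664 / (9.664 + 756) = 0.01262.
So the output falls by 1.26 %.

1.26 %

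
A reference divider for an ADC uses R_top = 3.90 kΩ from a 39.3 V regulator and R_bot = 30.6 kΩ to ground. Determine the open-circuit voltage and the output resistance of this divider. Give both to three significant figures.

V_th is the open-circuit tap voltage: 39.3 × 30.6/(3.90 + 30.6) = 34.9 V.
With the supply zeroed, R_top and R_bot appear in parallel from the tap: R_th = R_top‖R_bot = (3.90 × 30.6)/34.50 = 3.46 kΩ.

V_th = 34.9 V, R_th = 3.46 kΩ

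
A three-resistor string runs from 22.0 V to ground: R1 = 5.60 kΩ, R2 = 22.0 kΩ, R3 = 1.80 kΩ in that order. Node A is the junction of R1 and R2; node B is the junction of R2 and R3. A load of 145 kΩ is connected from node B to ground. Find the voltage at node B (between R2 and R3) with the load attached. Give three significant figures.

At node B, R3 is in parallel with the load: R3‖R_L = 1.778 kΩ.
Below node A the resistance is R2 + (R3‖R_L) = 23.78 kΩ, so V_A = 22.0 × 23.78/29.38 = 17.81 V.
Then V_B = V_A × (R3‖R_L)/(R2 + R3‖R_L) = 17.81 × 1.778/23.78 = 1.33 V.

V ≈ 1.33 V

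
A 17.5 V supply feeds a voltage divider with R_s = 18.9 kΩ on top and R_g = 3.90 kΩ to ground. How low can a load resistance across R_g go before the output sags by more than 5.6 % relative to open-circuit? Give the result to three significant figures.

Output resistance R_th = R_s‖R_g = (18.9 × 3.90)/22.80 = 3.233 kΩ.
The fractional drop is R_th/(R_th + R_L); requiring this ≤ 0.0560 gives R_L ≥ R_th(1/0.0560 − 1) = 3.233 × 16.86 = 54.5 kΩ.

R_L(min) ≈ 54.5 kΩ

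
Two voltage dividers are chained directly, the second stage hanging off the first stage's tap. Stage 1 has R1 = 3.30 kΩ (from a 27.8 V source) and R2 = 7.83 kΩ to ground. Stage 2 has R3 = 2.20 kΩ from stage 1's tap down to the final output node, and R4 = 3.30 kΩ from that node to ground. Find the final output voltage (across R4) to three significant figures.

Stage 2 presents R3+R4 = 5.500 kΩ as a load on stage 1's tap.
Stage 1's lower leg becomes R2‖(R3+R4) = 3.231 kΩ, so V_mid = 27.8 × 3.231/6.531 = 13.75 V.
Stage 2 is itself unloaded: V_out = V_mid × R4/(R3+R4) = 13.75 × 3.30/5.500 = 8.25 V.

V_out ≈ 8.25 V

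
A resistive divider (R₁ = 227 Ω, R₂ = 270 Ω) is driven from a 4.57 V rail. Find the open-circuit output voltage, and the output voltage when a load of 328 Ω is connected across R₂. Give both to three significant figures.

Open-circuit: V = 4.57 × 270/(227 + 270) = 2.48 V.
With the load, R₂ becomes R₂‖R_L = 148.1 Ω, so V = 4.57 × 148.1/375.1 = 1.80 V.

Unloaded: 2.48 V; loaded: 1.80 V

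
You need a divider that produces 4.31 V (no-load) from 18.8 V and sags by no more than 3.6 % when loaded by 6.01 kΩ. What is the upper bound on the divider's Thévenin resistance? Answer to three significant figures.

Loading drop = R_th/(R_th + R_L) ≤ 0.0360, so R_th ≤ R_L · ε/(1−ε) = 6.01 kΩ × 0.0360/0.9640 = 224 Ω.
(Any R1, R2 with R2/(R1+R2) = 0.229 and R1‖R2 ≤ 224 Ω will meet the spec.)

R_th ≤ 224 Ω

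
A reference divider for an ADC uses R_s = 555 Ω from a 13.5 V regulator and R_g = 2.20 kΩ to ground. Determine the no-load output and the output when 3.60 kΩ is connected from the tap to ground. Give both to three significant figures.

Open-circuit: V = 13.5 × 2200/(555 + 2200) = 10.8 V.
With the load, R_g becomes R_g‖R_L = 1366 Ω, so V = 13.5 × 1366/1921 = 9.60 V.

Unloaded: 10.8 V; loaded: 9.60 V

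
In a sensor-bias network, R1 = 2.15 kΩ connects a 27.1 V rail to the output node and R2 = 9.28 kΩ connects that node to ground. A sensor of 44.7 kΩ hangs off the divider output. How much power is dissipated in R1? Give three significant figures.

Total resistance from the source is R1 + (R2‖R_L) = 9.835 kΩ, so I = 27.1/9.835 kΩ = 2.756 mA.
P = I²·R1 = (2.756 mA)² × 2.15 kΩ = 16.3 mW.

P ≈ 16.3 mW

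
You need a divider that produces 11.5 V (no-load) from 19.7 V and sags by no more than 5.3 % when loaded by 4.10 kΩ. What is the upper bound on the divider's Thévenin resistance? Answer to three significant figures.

R_th ≤ 229 Ω

Loading drop = R_th/(R_th + R_L) ≤ 0.0530, so R_th ≤ R_L · ε/(1−ε) = 4.10 kΩ × 0.0530/0.9470 = 229 Ω.
(Any R1, R2 with R2/(R1+R2) = 0.584 and R1‖R2 ≤ 229 Ω will meet the spec.)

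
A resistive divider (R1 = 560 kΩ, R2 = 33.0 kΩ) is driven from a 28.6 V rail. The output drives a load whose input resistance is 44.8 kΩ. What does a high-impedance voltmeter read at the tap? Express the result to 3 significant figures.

The load sits in parallel with R2: R2‖R_L = (33.0 × 44.8) / (33.0 + 44.8) = 19.00 kΩ.
V_out = 28.6 × 19.00 / (560 + 19.00) = 28.6 × 19.00/579.0 = 0.939 V.
(Unloaded it would have been 1.59 V.)

V_out ≈ 0.939 V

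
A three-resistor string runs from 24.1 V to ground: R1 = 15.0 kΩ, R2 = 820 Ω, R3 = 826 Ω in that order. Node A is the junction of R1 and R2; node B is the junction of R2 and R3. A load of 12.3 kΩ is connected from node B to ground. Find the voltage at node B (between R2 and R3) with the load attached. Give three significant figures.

At node B, R3 is in parallel with the load: R3‖R_L = 774.0 Ω.
Below node A the resistance is R2 + (R3‖R_L) = 1594 Ω, so V_A = 24.1 × 1594/16590 = 2.315 V.
Then V_B = V_A × (R3‖R_L)/(R2 + R3‖R_L) = 2.315 × 774.0/1594 = 1.12 V.

V ≈ 1.12 V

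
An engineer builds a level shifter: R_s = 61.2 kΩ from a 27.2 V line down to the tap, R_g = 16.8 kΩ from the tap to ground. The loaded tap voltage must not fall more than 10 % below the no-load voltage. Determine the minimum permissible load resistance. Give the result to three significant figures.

Output resistance R_th = R_s‖R_g = (61.2 × 16.8)/78.00 = 13.18 kΩ.
The fractional drop is R_th/(R_th + R_L); requiring this ≤ 0.100 gives R_L ≥ R_th(1/0.100 − 1) = 13.18 × 9.000 = 119 kΩ.

R_L(min) ≈ 119 kΩ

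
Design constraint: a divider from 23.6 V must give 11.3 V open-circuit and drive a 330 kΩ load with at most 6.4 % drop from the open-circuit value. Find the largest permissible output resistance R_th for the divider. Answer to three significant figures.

R_th ≤ 22.6 kΩ

Loading drop = R_th/(R_th + R_L) ≤ 0.0640, so R_th ≤ R_L · ε/(1−ε) = 330 kΩ × 0.0640/0.9360 = 22.6 kΩ.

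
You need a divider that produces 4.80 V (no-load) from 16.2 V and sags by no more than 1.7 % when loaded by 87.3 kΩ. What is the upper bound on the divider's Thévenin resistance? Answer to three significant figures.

Loading drop = R_th/(R_th + R_L) ≤ 0.0170, so R_th ≤ R_L · ε/(1−ε) = 87.3 kΩ × 0.0170/0.9830 = 1.51 kΩ.
(Any R1, R2 with R2/(R1+R2) = 0.296 and R1‖R2 ≤ 1.51 kΩ will meet the spec.)

R_th ≤ 1.51 kΩ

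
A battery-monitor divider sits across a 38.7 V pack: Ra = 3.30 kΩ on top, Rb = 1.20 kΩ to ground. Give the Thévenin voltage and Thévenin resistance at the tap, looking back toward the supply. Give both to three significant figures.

V_th is the open-circuit tap voltage: 38.7 × 1.20/(3.30 + 1.20) = 10.3 V.
With the supply zeroed, Ra and Rb appear in parallel from the tap: R_th = Ra‖Rb = (3.30 × 1.20)/4.500 = 880 Ω.

V_th = 10.3 V, R_th = 880 Ω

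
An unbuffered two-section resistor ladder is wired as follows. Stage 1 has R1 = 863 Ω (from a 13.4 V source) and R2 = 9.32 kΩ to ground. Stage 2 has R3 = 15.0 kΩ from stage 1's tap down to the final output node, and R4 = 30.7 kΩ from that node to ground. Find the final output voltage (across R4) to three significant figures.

V_out ≈ 8.10 V

Stage 2 presents R3+R4 = 45700 Ω as a load on stage 1's tap.
Stage 1's lower leg becomes R2‖(R3+R4) = 7741 Ω, so V_mid = 13.4 × 7741/8604 = 12.06 V.
Stage 2 is itself unloaded: V_out = V_mid × R4/(R3+R4) = 12.06 × 30700/45700 = 8.10 V.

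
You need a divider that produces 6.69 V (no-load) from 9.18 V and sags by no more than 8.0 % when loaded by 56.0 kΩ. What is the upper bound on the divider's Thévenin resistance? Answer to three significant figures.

R_th ≤ 4.87 kΩ

Loading drop = R_th/(R_th + R_L) ≤ 0.0800, so R_th ≤ R_L · ε/(1−ε) = 56.0 kΩ × 0.0800/0.9200 = 4.87 kΩ.
(Any R1, R2 with R2/(R1+R2) = 0.729 and R1‖R2 ≤ 4.87 kΩ will meet the spec.)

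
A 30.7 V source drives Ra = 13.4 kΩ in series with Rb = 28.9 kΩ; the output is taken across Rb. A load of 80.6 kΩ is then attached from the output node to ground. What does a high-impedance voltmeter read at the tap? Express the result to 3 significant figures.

The load sits in parallel with Rb: Rb‖R_L = (28.9 × 80.6) / (28.9 + 80.6) = 21.27 kΩ.
V_out = 30.7 × 21.27 / (13.4 + 21.27) = 30.7 × 21.27/34.67 = 18.8 V.

V_out ≈ 18.8 V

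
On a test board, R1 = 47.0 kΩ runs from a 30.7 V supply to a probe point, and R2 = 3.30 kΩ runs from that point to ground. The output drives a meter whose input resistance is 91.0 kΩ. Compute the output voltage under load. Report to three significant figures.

V_out ≈ 1.95 V

The load sits in parallel with R2: R2‖R_L = (3.30 × 91.0) / (3.30 + 91.0) = 3.185 kΩ.
V_out = 30.7 × 3.185 / (47.0 + 3.185) = 30.7 × 3.185/50.18 = 1.95 V.
(Unloaded it would have been 2.01 V.)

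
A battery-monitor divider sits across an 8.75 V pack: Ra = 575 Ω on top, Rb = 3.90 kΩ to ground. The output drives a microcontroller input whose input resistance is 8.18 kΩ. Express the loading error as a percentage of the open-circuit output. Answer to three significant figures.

5.77 %

The divider's output (Thévenin) resistance is Ra‖Rb = 501.1 Ω.
Fractional drop under load = R_th/(R_th + R_L) = 501.1 / (501.1 + 8180) = 0.05772.
So the output falls by 5.77 %.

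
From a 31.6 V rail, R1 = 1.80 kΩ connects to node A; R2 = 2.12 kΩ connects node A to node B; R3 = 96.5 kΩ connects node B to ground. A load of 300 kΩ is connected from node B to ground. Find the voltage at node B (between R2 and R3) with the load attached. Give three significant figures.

V ≈ 30.0 V

At node B, R3 is in parallel with the load: R3‖R_L = 73.01 kΩ.
Below node A the resistance is R2 + (R3‖R_L) = 75.13 kΩ, so V_A = 31.6 × 75.13/76.93 = 30.86 V.
Then V_B = V_A × (R3‖R_L)/(R2 + R3‖R_L) = 30.86 × 73.01/75.13 = 30.0 V.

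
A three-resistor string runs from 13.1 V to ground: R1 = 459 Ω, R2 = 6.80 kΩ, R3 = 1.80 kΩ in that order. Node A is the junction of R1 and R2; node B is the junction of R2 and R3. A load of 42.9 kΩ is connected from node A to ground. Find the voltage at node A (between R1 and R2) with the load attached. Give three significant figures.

V ≈ 12.3 V

Below node A the series string R2+R3 = 8600 Ω sits in parallel with the 42900 Ω load: 7164 Ω.
V_A = 13.1 × 7164/(459 + 7164) = 12.3 V.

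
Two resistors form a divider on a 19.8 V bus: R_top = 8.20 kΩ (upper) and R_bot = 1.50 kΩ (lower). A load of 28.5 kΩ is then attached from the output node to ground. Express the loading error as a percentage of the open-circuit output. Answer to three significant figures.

4.26 %

The divider's output (Thévenin) resistance is R_top‖R_bot = 1.268 kΩ.
Fractional drop under load = R_th/(R_th + R_L) = 1.268 / (1.268 + 28.5) = 0.04260.
So the output falls by 4.26 %.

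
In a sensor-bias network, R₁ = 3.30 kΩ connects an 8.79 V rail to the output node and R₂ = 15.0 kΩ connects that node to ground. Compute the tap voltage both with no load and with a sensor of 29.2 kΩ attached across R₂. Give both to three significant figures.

Unloaded: 7.20 V; loaded: 6.59 V

Open-circuit: V = 8.79 × 15.0/(3.30 + 15.0) = 7.20 V.
With the load, R₂ becomes R₂‖R_L = 9.910 kΩ, so V = 8.79 × 9.910/13.21 = 6.59 V.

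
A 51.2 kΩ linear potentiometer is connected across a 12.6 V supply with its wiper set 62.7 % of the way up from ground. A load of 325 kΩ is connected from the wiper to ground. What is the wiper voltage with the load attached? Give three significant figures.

The wiper splits the pot into (1−α)R = 19.10 kΩ above and αR = 32.10 kΩ below.
Lower section ‖ load = 29.22 kΩ.
V_wiper = 12.6 × 29.22/(19.10 + 29.22) = 7.62 V.

V ≈ 7.62 V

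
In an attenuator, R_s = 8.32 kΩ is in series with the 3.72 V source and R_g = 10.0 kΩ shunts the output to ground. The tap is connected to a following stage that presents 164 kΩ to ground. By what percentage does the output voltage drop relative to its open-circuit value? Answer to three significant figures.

The divider's output (Thévenin) resistance is R_s‖R_g = 4.541 kΩ.
Fractional drop under load = R_th/(R_th + R_L) = 4.541 / (4.541 + 164) = 0.02695.
So the output falls by 2.69 %.

2.69 %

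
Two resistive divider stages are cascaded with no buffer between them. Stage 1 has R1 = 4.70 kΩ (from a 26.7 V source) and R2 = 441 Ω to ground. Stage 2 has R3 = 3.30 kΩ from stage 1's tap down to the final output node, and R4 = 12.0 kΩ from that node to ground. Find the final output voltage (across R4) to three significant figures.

Stage 2 presents R3+R4 = 15300 Ω as a load on stage 1's tap.
Stage 1's lower leg becomes R2‖(R3+R4) = 428.6 Ω, so V_mid = 26.7 × 428.6/5129 = 2.232 V.
Stage 2 is itself unloaded: V_out = V_mid × R4/(R3+R4) = 2.232 × 12000/15300 = 1.75 V.

V_out ≈ 1.75 V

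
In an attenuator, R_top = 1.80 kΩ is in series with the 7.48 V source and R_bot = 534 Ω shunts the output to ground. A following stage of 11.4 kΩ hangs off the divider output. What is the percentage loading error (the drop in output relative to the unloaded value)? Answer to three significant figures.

The divider's output (Thévenin) resistance is R_top‖R_bot = 411.8 Ω.
Fractional drop under load = R_th/(R_th + R_L) = 411.8 / (411.8 + 11400) = 0.03487.
So the output falls by 3.49 %.

3.49 %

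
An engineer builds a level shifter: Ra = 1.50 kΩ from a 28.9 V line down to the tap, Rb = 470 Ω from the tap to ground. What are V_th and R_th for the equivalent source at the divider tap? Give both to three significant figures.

V_th = 6.89 V, R_th = 358 Ω

V_th is the open-circuit tap voltage: 28.9 × 470/(1500 + 470) = 6.89 V.
With the supply zeroed, Ra and Rb appear in parallel from the tap: R_th = Ra‖Rb = (1500 × 470)/1970 = 358 Ω.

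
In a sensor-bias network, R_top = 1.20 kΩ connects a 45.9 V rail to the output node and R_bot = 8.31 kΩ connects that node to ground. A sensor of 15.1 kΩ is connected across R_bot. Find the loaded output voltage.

The load sits in parallel with R_bot: R_bot‖R_L = (8.31 × 15.1) / (8.31 + 15.1) = 5.360 kΩ.
V_out = 45.9 × 5.360 / (1.20 + 5.360) = 45.9 × 5.360/6.560 = 37.5 V.
(Unloaded it would have been 40.1 V.)

V_out ≈ 37.5 V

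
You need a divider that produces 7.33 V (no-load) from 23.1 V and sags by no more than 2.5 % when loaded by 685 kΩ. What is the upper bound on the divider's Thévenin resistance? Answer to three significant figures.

Loading drop = R_th/(R_th + R_L) ≤ 0.0250, so R_th ≤ R_L · ε/(1−ε) = 685 kΩ × 0.0250/0.9750 = 17.6 kΩ.
(Any R1, R2 with R2/(R1+R2) = 0.317 and R1‖R2 ≤ 17.6 kΩ will meet the spec.)

R_th ≤ 17.6 kΩ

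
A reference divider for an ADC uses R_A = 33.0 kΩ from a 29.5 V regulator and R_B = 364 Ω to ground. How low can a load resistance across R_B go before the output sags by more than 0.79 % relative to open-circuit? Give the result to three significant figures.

Output resistance R_th = R_A‖R_B = (33000 × 364)/33360 = 360.0 Ω.
The fractional drop is R_th/(R_th + R_L); requiring this ≤ 0.00790 gives R_L ≥ R_th(1/0.00790 − 1) = 360.0 × 125.6 = 45.2 kΩ.

R_L(min) ≈ 45.2 kΩ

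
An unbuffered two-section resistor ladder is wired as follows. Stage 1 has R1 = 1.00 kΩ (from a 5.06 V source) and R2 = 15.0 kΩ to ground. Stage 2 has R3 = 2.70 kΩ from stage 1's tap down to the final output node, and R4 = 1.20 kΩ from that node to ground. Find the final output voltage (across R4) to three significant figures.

V_out ≈ 1.18 V

Stage 2 presents R3+R4 = 3.900 kΩ as a load on stage 1's tap.
Stage 1's lower leg becomes R2‖(R3+R4) = 3.095 kΩ, so V_mid = 5.06 × 3.095/4.095 = 3.824 V.
Stage 2 is itself unloaded: V_out = V_mid × R4/(R3+R4) = 3.824 × 1.20/3.900 = 1.18 V.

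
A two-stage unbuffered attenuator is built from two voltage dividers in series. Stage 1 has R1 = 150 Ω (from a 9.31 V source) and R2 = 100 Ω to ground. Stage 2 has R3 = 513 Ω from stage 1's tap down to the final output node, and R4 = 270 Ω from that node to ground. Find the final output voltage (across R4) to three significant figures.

Stage 2 presents R3+R4 = 783.0 Ω as a load on stage 1's tap.
Stage 1's lower leg becomes R2‖(R3+R4) = 88.67 Ω, so V_mid = 9.31 × 88.67/238.7 = 3.459 V.
Stage 2 is itself unloaded: V_out = V_mid × R4/(R3+R4) = 3.459 × 270/783.0 = 1.19 V.

V_out ≈ 1.19 V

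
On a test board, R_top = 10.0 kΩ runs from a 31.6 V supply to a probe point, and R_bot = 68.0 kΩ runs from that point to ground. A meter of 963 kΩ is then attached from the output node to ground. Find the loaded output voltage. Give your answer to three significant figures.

The load sits in parallel with R_bot: R_bot‖R_L = (68.0 × 963) / (68.0 + 963) = 63.52 kΩ.
V_out = 31.6 × 63.52 / (10.0 + 63.52) = 31.6 × 63.52/73.52 = 27.3 V.
(Unloaded it would have been 27.5 V.)

V_out ≈ 27.3 V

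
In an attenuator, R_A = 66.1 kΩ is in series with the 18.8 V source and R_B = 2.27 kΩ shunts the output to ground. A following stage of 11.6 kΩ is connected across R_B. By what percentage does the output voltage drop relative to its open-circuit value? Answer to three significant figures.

15.9 %

The divider's output (Thévenin) resistance is R_A‖R_B = 2.195 kΩ.
Fractional drop under load = R_th/(R_th + R_L) = 2.195 / (2.195 + 11.6) = 0.1591.
So the output falls by 15.9 %.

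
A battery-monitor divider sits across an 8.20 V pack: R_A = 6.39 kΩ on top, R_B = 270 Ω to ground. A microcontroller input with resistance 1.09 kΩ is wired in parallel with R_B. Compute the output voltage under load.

V_out ≈ 0.269 V

The load sits in parallel with R_B: R_B‖R_L = (270 × 1090) / (270 + 1090) = 216.4 Ω.
V_out = 8.20 × 216.4 / (6390 + 216.4) = 8.20 × 216.4/6606 = 0.269 V.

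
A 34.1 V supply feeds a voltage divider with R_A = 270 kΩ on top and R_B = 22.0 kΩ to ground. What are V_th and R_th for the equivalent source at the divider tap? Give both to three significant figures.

V_th is the open-circuit tap voltage: 34.1 × 22.0/(270 + 22.0) = 2.57 V.
With the supply zeroed, R_A and R_B appear in parallel from the tap: R_th = R_A‖R_B = (270 × 22.0)/292.0 = 20.3 kΩ.

V_th = 2.57 V, R_th = 20.3 kΩ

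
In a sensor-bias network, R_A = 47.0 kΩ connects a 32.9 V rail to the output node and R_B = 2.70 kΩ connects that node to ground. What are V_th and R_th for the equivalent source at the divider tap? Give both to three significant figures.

V_th is the open-circuit tap voltage: 32.9 × 2.70/(47.0 + 2.70) = 1.79 V.
With the supply zeroed, R_A and R_B appear in parallel from the tap: R_th = R_A‖R_B = (47.0 × 2.70)/49.70 = 2.55 kΩ.

V_th = 1.79 V, R_th = 2.55 kΩ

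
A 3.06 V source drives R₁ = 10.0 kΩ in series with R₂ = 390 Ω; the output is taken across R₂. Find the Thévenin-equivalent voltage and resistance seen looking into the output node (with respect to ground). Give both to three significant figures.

V_th is the open-circuit tap voltage: 3.06 × 390/(10000 + 390) = 0.115 V.
With the supply zeroed, R₁ and R₂ appear in parallel from the tap: R_th = R₁‖R₂ = (10000 × 390)/10390 = 375 Ω.

V_th = 0.115 V, R_th = 375 Ω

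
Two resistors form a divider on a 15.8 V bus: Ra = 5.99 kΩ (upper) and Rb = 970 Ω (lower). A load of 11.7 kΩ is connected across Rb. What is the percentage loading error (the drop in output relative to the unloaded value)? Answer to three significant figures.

The divider's output (Thévenin) resistance is Ra‖Rb = 834.8 Ω.
Fractional drop under load = R_th/(R_th + R_L) = 834.8 / (834.8 + 11700) = 0.06660.
So the output falls by 6.66 %.

6.66 %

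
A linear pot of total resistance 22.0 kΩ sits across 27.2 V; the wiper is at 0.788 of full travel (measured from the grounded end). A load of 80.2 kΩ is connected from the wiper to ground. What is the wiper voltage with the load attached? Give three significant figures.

V ≈ 20.5 V

The wiper splits the pot into (1−α)R = 4.664 kΩ above and αR = 17.34 kΩ below.
Lower section ‖ load = 14.25 kΩ.
V_wiper = 27.2 × 14.25/(4.664 + 14.25) = 20.5 V.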